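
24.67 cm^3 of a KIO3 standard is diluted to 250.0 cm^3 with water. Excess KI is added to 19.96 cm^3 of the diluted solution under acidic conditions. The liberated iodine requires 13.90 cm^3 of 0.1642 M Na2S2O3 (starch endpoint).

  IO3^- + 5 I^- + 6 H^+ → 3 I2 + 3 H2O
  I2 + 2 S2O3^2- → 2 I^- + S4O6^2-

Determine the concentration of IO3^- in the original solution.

0.1931 M

n(S2O3^2-) = 0.01390 × 0.1642 = 2.282 × 10^-3 mol
n(I2) = n(S2O3^2-)/2 = 1.141 × 10^-3 mol
From the 1:3 ratio, n(IO3^-) in the aliquot = 1/3 × 1.141 × 10^-3 = 3.804 × 10^-4 mol
[IO3^-]_dilute = 3.804 × 10^-4 / 0.01996 = 0.01906 mol/L
[IO3^-]_original = 0.01906 × 250.0/24.67 = 0.1931 mol/L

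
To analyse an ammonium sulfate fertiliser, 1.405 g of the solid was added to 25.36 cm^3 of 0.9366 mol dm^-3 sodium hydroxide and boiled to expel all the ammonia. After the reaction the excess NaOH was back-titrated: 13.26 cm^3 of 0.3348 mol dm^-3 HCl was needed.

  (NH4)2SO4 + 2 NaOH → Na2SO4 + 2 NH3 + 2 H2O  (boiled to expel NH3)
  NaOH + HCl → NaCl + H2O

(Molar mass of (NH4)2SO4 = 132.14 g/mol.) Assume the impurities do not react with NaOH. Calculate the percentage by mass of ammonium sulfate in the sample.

90.82 %

n(NaOH) added = 0.02536 × 0.9366 = 0.02375 mol
n(HCl) used in back-titration = 0.01326 × 0.3348 = 4.439 × 10^-3 mol
n(NaOH) left over = 4.439 × 10^-3 mol (1:1 ratio)
n(NaOH) consumed by analyte = 0.02375 − 4.439 × 10^-3 = 0.01931 mol
From the 1:2 ratio, n((NH4)2SO4) = 1/2 × 0.01931 = 9.656 × 10^-3 mol
mass of (NH4)2SO4 = 9.656 × 10^-3 × 132.14 = 1.276 g
% (NH4)2SO4 = 1.276 / 1.405 × 100 = 90.82 %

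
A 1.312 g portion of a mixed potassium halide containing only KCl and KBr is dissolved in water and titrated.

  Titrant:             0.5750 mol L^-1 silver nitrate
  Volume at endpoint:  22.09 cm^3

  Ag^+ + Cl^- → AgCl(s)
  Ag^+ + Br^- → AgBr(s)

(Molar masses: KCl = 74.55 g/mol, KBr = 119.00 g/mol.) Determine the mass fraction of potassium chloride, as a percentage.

n(AgNO3) = 0.02209 × 0.5750 = 0.01270 mol
Let x = n(KCl), y = n(KBr).
Titrant: 1x + 1y = 0.01270;  mass: 74.55x + 119.00y = 1.312
Solving, x = 4.488 × 10^-3 mol, y = 8.213 × 10^-3 mol
mass of KCl = 4.488 × 10^-3 × 74.55 = 0.3346 g
% KCl = 0.3346 / 1.312 × 100 = 25.50 %

25.50 %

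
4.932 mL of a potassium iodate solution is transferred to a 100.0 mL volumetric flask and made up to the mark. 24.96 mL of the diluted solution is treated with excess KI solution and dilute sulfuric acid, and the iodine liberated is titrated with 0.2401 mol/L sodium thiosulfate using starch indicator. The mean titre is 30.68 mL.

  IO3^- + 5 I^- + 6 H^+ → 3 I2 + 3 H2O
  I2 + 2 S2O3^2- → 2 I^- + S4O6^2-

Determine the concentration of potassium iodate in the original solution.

0.9973 mol/L

n(S2O3^2-) = 0.03068 × 0.2401 = 7.366 × 10^-3 mol
n(I2) = n(S2O3^2-)/2 = 3.683 × 10^-3 mol
From the 1:3 ratio, n(IO3^-) in the aliquot = 1/3 × 3.683 × 10^-3 = 1.228 × 10^-3 mol
[IO3^-]_dilute = 1.228 × 10^-3 / 0.02496 = 0.04919 mol/L
[IO3^-]_original = 0.04919 × 100.0/4.932 = 0.9973 mol/L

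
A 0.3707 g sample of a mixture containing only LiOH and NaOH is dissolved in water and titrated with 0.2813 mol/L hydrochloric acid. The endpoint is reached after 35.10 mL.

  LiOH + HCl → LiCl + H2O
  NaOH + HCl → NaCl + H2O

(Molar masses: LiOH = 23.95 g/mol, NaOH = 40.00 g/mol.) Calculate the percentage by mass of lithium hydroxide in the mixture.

9.760 %

n(HCl) = 0.03510 × 0.2813 = 9.874 × 10^-3 mol
Let x = n(LiOH), y = n(NaOH).
Titrant: 1x + 1y = 9.874 × 10^-3;  mass: 23.95x + 40.00y = 0.3707
Solving, x = 1.511 × 10^-3 mol, y = 8.363 × 10^-3 mol
mass of LiOH = 1.511 × 10^-3 × 23.95 = 0.03618 g
% LiOH = 0.03618 / 0.3707 × 100 = 9.760 %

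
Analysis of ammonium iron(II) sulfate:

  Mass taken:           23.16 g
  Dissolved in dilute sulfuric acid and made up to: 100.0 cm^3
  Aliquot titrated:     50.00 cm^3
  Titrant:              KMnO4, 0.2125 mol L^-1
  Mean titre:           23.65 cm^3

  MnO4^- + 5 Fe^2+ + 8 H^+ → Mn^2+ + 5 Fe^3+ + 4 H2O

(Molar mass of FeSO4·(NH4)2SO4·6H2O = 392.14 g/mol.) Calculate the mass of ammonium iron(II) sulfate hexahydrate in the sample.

19.71 g

n(KMnO4) per titration = 0.02365 × 0.2125 = 5.026 × 10^-3 mol
From the 5:1 ratio, n(FeSO4·(NH4)2SO4·6H2O) in each aliquot = 5/1 × 5.026 × 10^-3 = 0.02513 mol
n(FeSO4·(NH4)2SO4·6H2O) in the whole flask = 0.02513 × 100.0/50.00 = 0.05026 mol
mass of FeSO4·(NH4)2SO4·6H2O = 0.05026 × 392.14 = 19.71 g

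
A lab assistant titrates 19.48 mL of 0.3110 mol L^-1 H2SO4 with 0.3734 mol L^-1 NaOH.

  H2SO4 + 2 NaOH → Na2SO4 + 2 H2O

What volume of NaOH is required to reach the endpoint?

n(H2SO4) = 0.01948 L × 0.3110 mol/L = 6.058 × 10^-3 mol
From the 2:1 stoichiometry, n(NaOH) = 2/1 × 6.058 × 10^-3 = 0.01212 mol
V(NaOH) = 0.01212 mol / 0.3734 mol/L = 0.03245 L = 32.45 mL

32.45 mL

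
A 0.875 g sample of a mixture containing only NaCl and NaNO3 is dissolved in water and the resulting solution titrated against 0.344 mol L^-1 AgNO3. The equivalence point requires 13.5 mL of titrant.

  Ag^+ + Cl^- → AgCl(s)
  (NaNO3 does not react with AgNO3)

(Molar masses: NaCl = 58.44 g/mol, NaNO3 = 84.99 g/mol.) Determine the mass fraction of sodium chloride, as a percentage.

n(AgNO3) = 0.0135 × 0.344 = 4.64 × 10^-3 mol
Let x = n(NaCl), y = n(NaNO3).
Titrant: 1x = 4.64 × 10^-3;  mass: 58.44x + 84.99y = 0.875
Solving, x = 4.64 × 10^-3 mol, y = 7.10 × 10^-3 mol
mass of NaCl = 4.64 × 10^-3 × 58.44 = 0.271 g
% NaCl = 0.271 / 0.875 × 100 = 31.0 %

31.0 %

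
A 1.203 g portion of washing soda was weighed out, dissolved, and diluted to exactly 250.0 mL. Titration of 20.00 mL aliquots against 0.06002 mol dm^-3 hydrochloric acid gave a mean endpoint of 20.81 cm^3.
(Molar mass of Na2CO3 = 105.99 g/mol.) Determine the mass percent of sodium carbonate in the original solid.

68.78 %

Na2CO3 + 2 HCl → 2 NaCl + H2O + CO2
n(HCl) per titration = 0.02081 × 0.06002 = 1.249 × 10^-3 mol
From the 1:2 ratio, n(Na2CO3) in each aliquot = 1/2 × 1.249 × 10^-3 = 6.245 × 10^-4 mol
n(Na2CO3) in the whole flask = 6.245 × 10^-4 × 250.0/20.00 = 7.806 × 10^-3 mol
mass of Na2CO3 = 7.806 × 10^-3 × 105.99 = 0.8274 g
% Na2CO3 = 0.8274 / 1.203 × 100 = 68.78 %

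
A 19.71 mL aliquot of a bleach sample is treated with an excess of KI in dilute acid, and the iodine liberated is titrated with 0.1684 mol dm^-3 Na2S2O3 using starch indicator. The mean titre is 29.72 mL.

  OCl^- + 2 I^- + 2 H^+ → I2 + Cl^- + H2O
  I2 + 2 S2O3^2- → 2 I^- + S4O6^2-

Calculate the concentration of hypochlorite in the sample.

n(S2O3^2-) = 0.02972 × 0.1684 = 5.005 × 10^-3 mol
n(I2) = n(S2O3^2-)/2 = 2.502 × 10^-3 mol
n(OCl^-) in the aliquot = 2.502 × 10^-3 mol (1:1 ratio)
[OCl^-] = 2.502 × 10^-3 / 0.01971 = 0.1270 mol/L

0.1270 mol/L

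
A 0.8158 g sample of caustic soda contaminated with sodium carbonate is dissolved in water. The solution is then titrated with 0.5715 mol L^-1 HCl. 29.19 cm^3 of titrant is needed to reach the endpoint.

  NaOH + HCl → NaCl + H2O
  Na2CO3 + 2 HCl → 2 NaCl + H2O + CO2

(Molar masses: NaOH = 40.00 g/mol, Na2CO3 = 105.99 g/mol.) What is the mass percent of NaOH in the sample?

n(HCl) = 0.02919 × 0.5715 = 0.01668 mol
Let x = n(NaOH), y = n(Na2CO3).
Titrant: 1x + 2y = 0.01668;  mass: 40.00x + 105.99y = 0.8158
Solving, x = 5.253 × 10^-3 mol, y = 5.714 × 10^-3 mol
mass of NaOH = 5.253 × 10^-3 × 40.00 = 0.2101 g
% NaOH = 0.2101 / 0.8158 × 100 = 25.76 %

25.76 %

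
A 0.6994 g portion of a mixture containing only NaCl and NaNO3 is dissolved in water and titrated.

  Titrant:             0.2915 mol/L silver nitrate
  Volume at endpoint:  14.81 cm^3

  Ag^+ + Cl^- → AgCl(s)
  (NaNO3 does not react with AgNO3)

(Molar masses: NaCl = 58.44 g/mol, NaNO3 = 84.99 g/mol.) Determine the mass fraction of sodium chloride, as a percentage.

36.07 %

n(AgNO3) = 0.01481 × 0.2915 = 4.317 × 10^-3 mol
Let x = n(NaCl), y = n(NaNO3).
Titrant: 1x = 4.317 × 10^-3;  mass: 58.44x + 84.99y = 0.6994
Solving, x = 4.317 × 10^-3 mol, y = 5.261 × 10^-3 mol
mass of NaCl = 4.317 × 10^-3 × 58.44 = 0.2523 g
% NaCl = 0.2523 / 0.6994 × 100 = 36.07 %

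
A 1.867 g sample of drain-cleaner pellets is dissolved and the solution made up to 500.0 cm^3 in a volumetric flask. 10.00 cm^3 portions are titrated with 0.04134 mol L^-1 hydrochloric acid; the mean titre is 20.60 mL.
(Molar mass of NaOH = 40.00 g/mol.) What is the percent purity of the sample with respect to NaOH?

91.23 %

NaOH + HCl → NaCl + H2O
n(HCl) per titration = 0.02060 × 0.04134 = 8.516 × 10^-4 mol
n(NaOH) in each aliquot = 8.516 × 10^-4 mol (1:1 ratio)
n(NaOH) in the whole flask = 8.516 × 10^-4 × 500.0/10.00 = 0.04258 mol
mass of NaOH = 0.04258 × 40.00 = 1.703 g
% NaOH = 1.703 / 1.867 × 100 = 91.23 %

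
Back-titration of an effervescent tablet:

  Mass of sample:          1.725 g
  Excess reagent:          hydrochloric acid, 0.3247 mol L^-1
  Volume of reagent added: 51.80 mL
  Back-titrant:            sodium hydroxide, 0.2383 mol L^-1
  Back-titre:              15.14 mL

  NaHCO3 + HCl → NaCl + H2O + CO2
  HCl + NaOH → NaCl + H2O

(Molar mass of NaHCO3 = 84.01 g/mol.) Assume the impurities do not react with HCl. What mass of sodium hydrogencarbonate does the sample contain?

1.110 g

n(HCl) added = 0.05180 × 0.3247 = 0.01682 mol
n(NaOH) used in back-titration = 0.01514 × 0.2383 = 3.608 × 10^-3 mol
n(HCl) left over = 3.608 × 10^-3 mol (1:1 ratio)
n(HCl) consumed by analyte = 0.01682 − 3.608 × 10^-3 = 0.01321 mol
n(NaHCO3) = 0.01321 mol (1:1 ratio)
mass of NaHCO3 = 0.01321 × 84.01 = 1.110 g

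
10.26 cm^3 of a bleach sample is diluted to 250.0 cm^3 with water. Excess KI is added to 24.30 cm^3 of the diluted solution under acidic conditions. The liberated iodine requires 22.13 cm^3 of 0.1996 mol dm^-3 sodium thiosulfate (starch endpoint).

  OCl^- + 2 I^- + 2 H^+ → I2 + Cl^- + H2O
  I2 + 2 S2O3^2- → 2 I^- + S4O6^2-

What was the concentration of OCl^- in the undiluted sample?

2.215 mol/L

n(S2O3^2-) = 0.02213 × 0.1996 = 4.417 × 10^-3 mol
n(I2) = n(S2O3^2-)/2 = 2.209 × 10^-3 mol
n(OCl^-) in the aliquot = 2.209 × 10^-3 mol (1:1 ratio)
[OCl^-]_dilute = 2.209 × 10^-3 / 0.02430 = 0.09089 mol/L
[OCl^-]_original = 0.09089 × 250.0/10.26 = 2.215 mol/L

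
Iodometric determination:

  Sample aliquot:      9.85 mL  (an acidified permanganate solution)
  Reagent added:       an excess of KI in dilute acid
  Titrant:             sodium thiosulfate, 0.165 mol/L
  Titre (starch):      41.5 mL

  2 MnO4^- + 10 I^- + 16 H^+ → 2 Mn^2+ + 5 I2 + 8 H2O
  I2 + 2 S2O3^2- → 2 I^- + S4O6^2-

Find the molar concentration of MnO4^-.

n(S2O3^2-) = 0.0415 × 0.165 = 6.85 × 10^-3 mol
n(I2) = n(S2O3^2-)/2 = 3.42 × 10^-3 mol
From the 2:5 ratio, n(MnO4^-) in the aliquot = 2/5 × 3.42 × 10^-3 = 1.37 × 10^-3 mol
[MnO4^-] = 1.37 × 10^-3 / 0.00985 = 0.139 mol/L

0.139 mol/L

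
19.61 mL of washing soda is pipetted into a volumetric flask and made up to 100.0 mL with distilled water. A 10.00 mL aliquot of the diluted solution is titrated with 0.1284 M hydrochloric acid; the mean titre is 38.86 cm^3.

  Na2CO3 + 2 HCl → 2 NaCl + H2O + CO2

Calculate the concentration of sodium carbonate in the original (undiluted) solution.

n(HCl) = 0.03886 × 0.1284 = 4.990 × 10^-3 mol
From the 1:2 ratio, n(Na2CO3) in the aliquot = 1/2 × 4.990 × 10^-3 = 2.495 × 10^-3 mol
[Na2CO3]_dilute = 2.495 × 10^-3 / 0.01000 = 0.2495 mol/L
Dilution factor = 100.0 / 19.61 = 5.099
[Na2CO3]_stock = 0.2495 × 5.099 = 1.272 mol/L

1.272 M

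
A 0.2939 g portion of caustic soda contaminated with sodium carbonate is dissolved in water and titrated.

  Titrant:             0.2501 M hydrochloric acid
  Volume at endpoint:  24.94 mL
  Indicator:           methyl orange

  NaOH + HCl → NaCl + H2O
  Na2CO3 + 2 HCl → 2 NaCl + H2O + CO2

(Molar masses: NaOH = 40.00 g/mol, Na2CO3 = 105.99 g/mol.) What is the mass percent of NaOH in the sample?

38.39 %

n(HCl) = 0.02494 × 0.2501 = 6.237 × 10^-3 mol
Let x = n(NaOH), y = n(Na2CO3).
Titrant: 1x + 2y = 6.237 × 10^-3;  mass: 40.00x + 105.99y = 0.2939
Solving, x = 2.821 × 10^-3 mol, y = 1.708 × 10^-3 mol
mass of NaOH = 2.821 × 10^-3 × 40.00 = 0.1128 g
% NaOH = 0.1128 / 0.2939 × 100 = 38.39 %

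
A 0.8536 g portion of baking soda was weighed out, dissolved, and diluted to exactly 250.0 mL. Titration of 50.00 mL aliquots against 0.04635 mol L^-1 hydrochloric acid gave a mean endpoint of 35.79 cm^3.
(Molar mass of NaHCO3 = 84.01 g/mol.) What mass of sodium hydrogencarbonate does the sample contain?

0.6968 g

NaHCO3 + HCl → NaCl + H2O + CO2
n(HCl) per titration = 0.03579 × 0.04635 = 1.659 × 10^-3 mol
n(NaHCO3) in each aliquot = 1.659 × 10^-3 mol (1:1 ratio)
n(NaHCO3) in the whole flask = 1.659 × 10^-3 × 250.0/50.00 = 8.294 × 10^-3 mol
mass of NaHCO3 = 8.294 × 10^-3 × 84.01 = 0.6968 g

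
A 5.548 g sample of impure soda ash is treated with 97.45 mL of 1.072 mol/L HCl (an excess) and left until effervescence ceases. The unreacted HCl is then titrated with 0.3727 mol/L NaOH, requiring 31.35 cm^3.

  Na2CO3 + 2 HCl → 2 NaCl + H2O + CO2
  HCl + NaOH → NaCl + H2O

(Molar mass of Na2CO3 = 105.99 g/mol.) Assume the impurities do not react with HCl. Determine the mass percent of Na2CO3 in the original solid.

88.63 %

n(HCl) added = 0.09745 × 1.072 = 0.1045 mol
n(NaOH) used in back-titration = 0.03135 × 0.3727 = 0.01168 mol
n(HCl) left over = 0.01168 mol (1:1 ratio)
n(HCl) consumed by analyte = 0.1045 − 0.01168 = 0.09278 mol
From the 1:2 ratio, n(Na2CO3) = 1/2 × 0.09278 = 0.04639 mol
mass of Na2CO3 = 0.04639 × 105.99 = 4.917 g
% Na2CO3 = 4.917 / 5.548 × 100 = 88.63 %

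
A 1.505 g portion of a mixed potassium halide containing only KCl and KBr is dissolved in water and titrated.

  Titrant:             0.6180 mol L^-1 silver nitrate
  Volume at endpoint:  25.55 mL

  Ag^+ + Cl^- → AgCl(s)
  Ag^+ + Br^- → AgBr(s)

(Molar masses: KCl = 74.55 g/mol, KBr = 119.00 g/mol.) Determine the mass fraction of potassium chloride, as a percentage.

41.68 %

n(AgNO3) = 0.02555 × 0.6180 = 0.01579 mol
Let x = n(KCl), y = n(KBr).
Titrant: 1x + 1y = 0.01579;  mass: 74.55x + 119.00y = 1.505
Solving, x = 8.414 × 10^-3 mol, y = 7.376 × 10^-3 mol
mass of KCl = 8.414 × 10^-3 × 74.55 = 0.6273 g
% KCl = 0.6273 / 1.505 × 100 = 41.68 %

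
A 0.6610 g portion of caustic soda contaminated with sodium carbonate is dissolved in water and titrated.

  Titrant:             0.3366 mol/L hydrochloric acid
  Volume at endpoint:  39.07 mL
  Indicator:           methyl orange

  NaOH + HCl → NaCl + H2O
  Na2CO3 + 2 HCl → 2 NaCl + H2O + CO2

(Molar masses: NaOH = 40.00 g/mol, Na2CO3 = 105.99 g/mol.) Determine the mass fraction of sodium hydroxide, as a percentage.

n(HCl) = 0.03907 × 0.3366 = 0.01315 mol
Let x = n(NaOH), y = n(Na2CO3).
Titrant: 1x + 2y = 0.01315;  mass: 40.00x + 105.99y = 0.6610
Solving, x = 2.765 × 10^-3 mol, y = 5.193 × 10^-3 mol
mass of NaOH = 2.765 × 10^-3 × 40.00 = 0.1106 g
% NaOH = 0.1106 / 0.6610 × 100 = 16.73 %

16.73 %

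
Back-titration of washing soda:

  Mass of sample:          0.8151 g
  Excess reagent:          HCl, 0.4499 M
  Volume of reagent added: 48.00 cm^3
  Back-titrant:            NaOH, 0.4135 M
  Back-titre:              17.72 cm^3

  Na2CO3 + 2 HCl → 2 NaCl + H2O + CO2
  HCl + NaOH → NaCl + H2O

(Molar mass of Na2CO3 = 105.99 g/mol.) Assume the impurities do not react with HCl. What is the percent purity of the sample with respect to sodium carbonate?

92.77 %

n(HCl) added = 0.04800 × 0.4499 = 0.02160 mol
n(NaOH) used in back-titration = 0.01772 × 0.4135 = 7.327 × 10^-3 mol
n(HCl) left over = 7.327 × 10^-3 mol (1:1 ratio)
n(HCl) consumed by analyte = 0.02160 − 7.327 × 10^-3 = 0.01427 mol
From the 1:2 ratio, n(Na2CO3) = 1/2 × 0.01427 = 7.134 × 10^-3 mol
mass of Na2CO3 = 7.134 × 10^-3 × 105.99 = 0.7561 g
% Na2CO3 = 0.7561 / 0.8151 × 100 = 92.77 %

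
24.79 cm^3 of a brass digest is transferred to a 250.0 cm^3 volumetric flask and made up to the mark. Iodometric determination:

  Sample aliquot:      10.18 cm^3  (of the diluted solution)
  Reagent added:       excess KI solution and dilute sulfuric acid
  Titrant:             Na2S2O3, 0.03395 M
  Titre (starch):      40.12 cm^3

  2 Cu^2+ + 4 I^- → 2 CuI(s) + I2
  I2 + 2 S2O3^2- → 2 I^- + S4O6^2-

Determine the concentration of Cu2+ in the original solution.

n(S2O3^2-) = 0.04012 × 0.03395 = 1.362 × 10^-3 mol
n(I2) = n(S2O3^2-)/2 = 6.810 × 10^-4 mol
From the 2:1 ratio, n(Cu2+) in the aliquot = 2/1 × 6.810 × 10^-4 = 1.362 × 10^-3 mol
[Cu2+]_dilute = 1.362 × 10^-3 / 0.01018 = 0.1338 mol/L
[Cu2+]_original = 0.1338 × 250.0/24.79 = 1.349 mol/L

1.349 M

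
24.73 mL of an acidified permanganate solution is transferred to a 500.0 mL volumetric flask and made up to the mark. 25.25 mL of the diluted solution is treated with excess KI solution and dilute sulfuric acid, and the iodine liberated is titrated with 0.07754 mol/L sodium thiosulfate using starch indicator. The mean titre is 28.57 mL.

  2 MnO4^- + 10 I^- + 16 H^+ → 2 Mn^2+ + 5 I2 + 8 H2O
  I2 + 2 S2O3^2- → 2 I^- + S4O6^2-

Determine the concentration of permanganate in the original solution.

n(S2O3^2-) = 0.02857 × 0.07754 = 2.215 × 10^-3 mol
n(I2) = n(S2O3^2-)/2 = 1.108 × 10^-3 mol
From the 2:5 ratio, n(MnO4^-) in the aliquot = 2/5 × 1.108 × 10^-3 = 4.431 × 10^-4 mol
[MnO4^-]_dilute = 4.431 × 10^-4 / 0.02525 = 0.01755 mol/L
[MnO4^-]_original = 0.01755 × 500.0/24.73 = 0.3548 mol/L

0.3548 mol/L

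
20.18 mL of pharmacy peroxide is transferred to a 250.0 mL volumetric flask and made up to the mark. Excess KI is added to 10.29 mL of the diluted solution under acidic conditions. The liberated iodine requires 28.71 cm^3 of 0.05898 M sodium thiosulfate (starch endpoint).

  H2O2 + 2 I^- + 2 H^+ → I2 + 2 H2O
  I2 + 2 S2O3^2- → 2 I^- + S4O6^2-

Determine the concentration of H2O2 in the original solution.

n(S2O3^2-) = 0.02871 × 0.05898 = 1.693 × 10^-3 mol
n(I2) = n(S2O3^2-)/2 = 8.467 × 10^-4 mol
n(H2O2) in the aliquot = 8.467 × 10^-4 mol (1:1 ratio)
[H2O2]_dilute = 8.467 × 10^-4 / 0.01029 = 0.08228 mol/L
[H2O2]_original = 0.08228 × 250.0/20.18 = 1.019 mol/L

1.019 M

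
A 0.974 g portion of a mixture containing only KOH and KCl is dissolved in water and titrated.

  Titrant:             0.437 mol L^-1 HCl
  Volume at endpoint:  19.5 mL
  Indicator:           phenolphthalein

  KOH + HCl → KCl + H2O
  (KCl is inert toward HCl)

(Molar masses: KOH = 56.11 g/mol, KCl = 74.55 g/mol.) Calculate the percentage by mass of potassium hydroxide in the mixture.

n(HCl) = 0.0195 × 0.437 = 8.52 × 10^-3 mol
Let x = n(KOH), y = n(KCl).
Titrant: 1x = 8.52 × 10^-3;  mass: 56.11x + 74.55y = 0.974
Solving, x = 8.52 × 10^-3 mol, y = 6.65 × 10^-3 mol
mass of KOH = 8.52 × 10^-3 × 56.11 = 0.478 g
% KOH = 0.478 / 0.974 × 100 = 49.1 %

49.1 %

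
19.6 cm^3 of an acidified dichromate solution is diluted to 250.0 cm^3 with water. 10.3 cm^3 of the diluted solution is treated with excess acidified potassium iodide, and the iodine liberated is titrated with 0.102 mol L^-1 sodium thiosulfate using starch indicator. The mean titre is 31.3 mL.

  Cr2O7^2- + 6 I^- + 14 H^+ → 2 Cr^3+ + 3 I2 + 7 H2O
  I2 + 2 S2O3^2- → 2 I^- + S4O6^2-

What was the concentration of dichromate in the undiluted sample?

0.659 mol/L

n(S2O3^2-) = 0.0313 × 0.102 = 3.19 × 10^-3 mol
n(I2) = n(S2O3^2-)/2 = 1.60 × 10^-3 mol
From the 1:3 ratio, n(Cr2O7^2-) in the aliquot = 1/3 × 1.60 × 10^-3 = 5.32 × 10^-4 mol
[Cr2O7^2-]_dilute = 5.32 × 10^-4 / 0.0103 = 0.0517 mol/L
[Cr2O7^2-]_original = 0.0517 × 250.0/19.6 = 0.659 mol/L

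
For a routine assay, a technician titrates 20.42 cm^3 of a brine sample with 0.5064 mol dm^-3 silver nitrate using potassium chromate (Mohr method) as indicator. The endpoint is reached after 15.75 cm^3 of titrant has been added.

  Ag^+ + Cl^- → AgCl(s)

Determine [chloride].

n(AgNO3) = 0.01575 L × 0.5064 mol/L = 7.976 × 10^-3 mol
n(Cl-) = 7.976 × 10^-3 mol (1:1 mole ratio)
[Cl-] = 7.976 × 10^-3 mol / 0.02042 L = 0.3906 mol/L

0.3906 mol/L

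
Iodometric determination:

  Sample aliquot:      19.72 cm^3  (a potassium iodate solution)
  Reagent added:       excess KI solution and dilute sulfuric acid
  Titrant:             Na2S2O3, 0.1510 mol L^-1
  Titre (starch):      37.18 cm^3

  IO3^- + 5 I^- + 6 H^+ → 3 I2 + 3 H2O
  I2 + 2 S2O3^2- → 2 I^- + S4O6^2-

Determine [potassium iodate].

0.04745 mol/L

n(S2O3^2-) = 0.03718 × 0.1510 = 5.614 × 10^-3 mol
n(I2) = n(S2O3^2-)/2 = 2.807 × 10^-3 mol
From the 1:3 ratio, n(IO3^-) in the aliquot = 1/3 × 2.807 × 10^-3 = 9.357 × 10^-4 mol
[IO3^-] = 9.357 × 10^-4 / 0.01972 = 0.04745 mol/L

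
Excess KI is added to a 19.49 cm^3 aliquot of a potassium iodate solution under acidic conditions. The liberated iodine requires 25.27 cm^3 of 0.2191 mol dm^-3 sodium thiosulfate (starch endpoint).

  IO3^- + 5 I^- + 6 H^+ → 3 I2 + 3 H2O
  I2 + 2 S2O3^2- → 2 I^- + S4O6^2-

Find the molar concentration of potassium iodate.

0.04735 mol/L

n(S2O3^2-) = 0.02527 × 0.2191 = 5.537 × 10^-3 mol
n(I2) = n(S2O3^2-)/2 = 2.768 × 10^-3 mol
From the 1:3 ratio, n(IO3^-) in the aliquot = 1/3 × 2.768 × 10^-3 = 9.228 × 10^-4 mol
[IO3^-] = 9.228 × 10^-4 / 0.01949 = 0.04735 mol/L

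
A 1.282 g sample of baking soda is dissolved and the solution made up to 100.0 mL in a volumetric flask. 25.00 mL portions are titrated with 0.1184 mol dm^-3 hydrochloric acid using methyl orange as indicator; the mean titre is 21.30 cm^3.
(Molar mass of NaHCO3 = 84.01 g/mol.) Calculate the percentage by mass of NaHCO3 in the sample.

NaHCO3 + HCl → NaCl + H2O + CO2
n(HCl) per titration = 0.02130 × 0.1184 = 2.522 × 10^-3 mol
n(NaHCO3) in each aliquot = 2.522 × 10^-3 mol (1:1 ratio)
n(NaHCO3) in the whole flask = 2.522 × 10^-3 × 100.0/25.00 = 0.01009 mol
mass of NaHCO3 = 0.01009 × 84.01 = 0.8475 g
% NaHCO3 = 0.8475 / 1.282 × 100 = 66.10 %

66.10 %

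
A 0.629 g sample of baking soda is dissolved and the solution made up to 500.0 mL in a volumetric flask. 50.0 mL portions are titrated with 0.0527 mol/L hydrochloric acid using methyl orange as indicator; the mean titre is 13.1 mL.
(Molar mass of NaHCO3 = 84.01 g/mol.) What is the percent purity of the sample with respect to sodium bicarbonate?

NaHCO3 + HCl → NaCl + H2O + CO2
n(HCl) per titration = 0.0131 × 0.0527 = 6.90 × 10^-4 mol
n(NaHCO3) in each aliquot = 6.90 × 10^-4 mol (1:1 ratio)
n(NaHCO3) in the whole flask = 6.90 × 10^-4 × 500.0/50.0 = 6.90 × 10^-3 mol
mass of NaHCO3 = 6.90 × 10^-3 × 84.01 = 0.580 g
% NaHCO3 = 0.580 / 0.629 × 100 = 92.2 %

92.2 %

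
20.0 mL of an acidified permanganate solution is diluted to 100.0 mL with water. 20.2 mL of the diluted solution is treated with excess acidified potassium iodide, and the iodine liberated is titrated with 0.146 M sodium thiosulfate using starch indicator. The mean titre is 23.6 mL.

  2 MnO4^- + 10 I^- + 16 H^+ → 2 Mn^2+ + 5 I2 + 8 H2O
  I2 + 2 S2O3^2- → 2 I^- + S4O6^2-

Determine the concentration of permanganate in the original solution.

0.171 M

n(S2O3^2-) = 0.0236 × 0.146 = 3.45 × 10^-3 mol
n(I2) = n(S2O3^2-)/2 = 1.72 × 10^-3 mol
From the 2:5 ratio, n(MnO4^-) in the aliquot = 2/5 × 1.72 × 10^-3 = 6.89 × 10^-4 mol
[MnO4^-]_dilute = 6.89 × 10^-4 / 0.0202 = 0.0341 mol/L
[MnO4^-]_original = 0.0341 × 100.0/20.0 = 0.171 mol/L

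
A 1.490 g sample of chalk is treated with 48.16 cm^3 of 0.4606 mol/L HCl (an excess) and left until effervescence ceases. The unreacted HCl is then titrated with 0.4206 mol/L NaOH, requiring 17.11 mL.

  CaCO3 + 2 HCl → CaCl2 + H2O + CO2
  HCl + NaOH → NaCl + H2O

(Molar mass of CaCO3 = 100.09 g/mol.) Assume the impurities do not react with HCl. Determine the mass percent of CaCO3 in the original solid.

n(HCl) added = 0.04816 × 0.4606 = 0.02218 mol
n(NaOH) used in back-titration = 0.01711 × 0.4206 = 7.196 × 10^-3 mol
n(HCl) left over = 7.196 × 10^-3 mol (1:1 ratio)
n(HCl) consumed by analyte = 0.02218 − 7.196 × 10^-3 = 0.01499 mol
From the 1:2 ratio, n(CaCO3) = 1/2 × 0.01499 = 7.493 × 10^-3 mol
mass of CaCO3 = 7.493 × 10^-3 × 100.09 = 0.7500 g
% CaCO3 = 0.7500 / 1.490 × 100 = 50.33 %

50.33 %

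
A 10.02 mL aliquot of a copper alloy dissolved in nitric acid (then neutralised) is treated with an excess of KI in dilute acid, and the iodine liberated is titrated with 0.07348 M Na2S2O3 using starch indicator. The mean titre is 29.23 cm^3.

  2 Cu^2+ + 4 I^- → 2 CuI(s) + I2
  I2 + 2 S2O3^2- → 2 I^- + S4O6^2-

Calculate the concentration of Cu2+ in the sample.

n(S2O3^2-) = 0.02923 × 0.07348 = 2.148 × 10^-3 mol
n(I2) = n(S2O3^2-)/2 = 1.074 × 10^-3 mol
From the 2:1 ratio, n(Cu2+) in the aliquot = 2/1 × 1.074 × 10^-3 = 2.148 × 10^-3 mol
[Cu2+] = 2.148 × 10^-3 / 0.01002 = 0.2144 mol/L

0.2144 M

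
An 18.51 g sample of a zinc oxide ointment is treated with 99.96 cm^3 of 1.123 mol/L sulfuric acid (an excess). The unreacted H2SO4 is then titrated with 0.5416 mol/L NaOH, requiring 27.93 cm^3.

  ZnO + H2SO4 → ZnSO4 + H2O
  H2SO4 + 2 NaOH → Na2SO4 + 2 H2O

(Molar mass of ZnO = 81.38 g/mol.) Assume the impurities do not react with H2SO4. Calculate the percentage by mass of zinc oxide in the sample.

46.03 %

n(H2SO4) added = 0.09996 × 1.123 = 0.1123 mol
n(NaOH) used in back-titration = 0.02793 × 0.5416 = 0.01513 mol
From the 1:2 ratio, n(H2SO4) left over = 1/2 × 0.01513 = 7.563 × 10^-3 mol
n(H2SO4) consumed by analyte = 0.1123 − 7.563 × 10^-3 = 0.1047 mol
n(ZnO) = 0.1047 mol (1:1 ratio)
mass of ZnO = 0.1047 × 81.38 = 8.520 g
% ZnO = 8.520 / 18.51 × 100 = 46.03 %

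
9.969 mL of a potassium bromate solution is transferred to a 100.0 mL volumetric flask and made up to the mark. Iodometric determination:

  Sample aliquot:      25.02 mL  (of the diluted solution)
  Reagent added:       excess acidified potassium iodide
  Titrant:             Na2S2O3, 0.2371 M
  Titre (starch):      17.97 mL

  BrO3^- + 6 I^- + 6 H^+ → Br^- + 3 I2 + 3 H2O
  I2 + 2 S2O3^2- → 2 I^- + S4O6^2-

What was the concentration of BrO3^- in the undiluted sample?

n(S2O3^2-) = 0.01797 × 0.2371 = 4.261 × 10^-3 mol
n(I2) = n(S2O3^2-)/2 = 2.130 × 10^-3 mol
From the 1:3 ratio, n(BrO3^-) in the aliquot = 1/3 × 2.130 × 10^-3 = 7.101 × 10^-4 mol
[BrO3^-]_dilute = 7.101 × 10^-4 / 0.02502 = 0.02838 mol/L
[BrO3^-]_original = 0.02838 × 100.0/9.969 = 0.2847 mol/L

0.2847 M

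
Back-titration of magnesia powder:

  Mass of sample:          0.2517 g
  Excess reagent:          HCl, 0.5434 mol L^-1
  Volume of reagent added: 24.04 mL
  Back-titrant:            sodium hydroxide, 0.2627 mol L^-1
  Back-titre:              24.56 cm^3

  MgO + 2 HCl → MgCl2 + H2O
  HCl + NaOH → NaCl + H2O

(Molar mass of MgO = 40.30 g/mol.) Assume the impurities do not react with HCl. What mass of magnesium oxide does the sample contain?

n(HCl) added = 0.02404 × 0.5434 = 0.01306 mol
n(NaOH) used in back-titration = 0.02456 × 0.2627 = 6.452 × 10^-3 mol
n(HCl) left over = 6.452 × 10^-3 mol (1:1 ratio)
n(HCl) consumed by analyte = 0.01306 − 6.452 × 10^-3 = 6.611 × 10^-3 mol
From the 1:2 ratio, n(MgO) = 1/2 × 6.611 × 10^-3 = 3.306 × 10^-3 mol
mass of MgO = 3.306 × 10^-3 × 40.30 = 0.1332 g

0.1332 g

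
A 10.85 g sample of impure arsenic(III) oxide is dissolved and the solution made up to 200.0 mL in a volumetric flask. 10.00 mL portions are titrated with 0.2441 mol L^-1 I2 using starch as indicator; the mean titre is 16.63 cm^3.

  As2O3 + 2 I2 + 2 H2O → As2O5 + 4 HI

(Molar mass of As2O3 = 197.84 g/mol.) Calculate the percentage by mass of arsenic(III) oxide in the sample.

n(I2) per titration = 0.01663 × 0.2441 = 4.059 × 10^-3 mol
From the 1:2 ratio, n(As2O3) in each aliquot = 1/2 × 4.059 × 10^-3 = 2.030 × 10^-3 mol
n(As2O3) in the whole flask = 2.030 × 10^-3 × 200.0/10.00 = 0.04059 mol
mass of As2O3 = 0.04059 × 197.84 = 8.031 g
% As2O3 = 8.031 / 10.85 × 100 = 74.02 %

74.02 %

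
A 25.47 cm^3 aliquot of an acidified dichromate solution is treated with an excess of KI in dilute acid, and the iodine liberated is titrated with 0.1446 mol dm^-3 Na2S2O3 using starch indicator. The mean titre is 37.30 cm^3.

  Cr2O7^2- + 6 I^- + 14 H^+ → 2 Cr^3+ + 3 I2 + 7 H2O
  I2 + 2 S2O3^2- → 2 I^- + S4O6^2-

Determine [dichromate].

0.03529 mol/L

n(S2O3^2-) = 0.03730 × 0.1446 = 5.394 × 10^-3 mol
n(I2) = n(S2O3^2-)/2 = 2.697 × 10^-3 mol
From the 1:3 ratio, n(Cr2O7^2-) in the aliquot = 1/3 × 2.697 × 10^-3 = 8.989 × 10^-4 mol
[Cr2O7^2-] = 8.989 × 10^-4 / 0.02547 = 0.03529 mol/L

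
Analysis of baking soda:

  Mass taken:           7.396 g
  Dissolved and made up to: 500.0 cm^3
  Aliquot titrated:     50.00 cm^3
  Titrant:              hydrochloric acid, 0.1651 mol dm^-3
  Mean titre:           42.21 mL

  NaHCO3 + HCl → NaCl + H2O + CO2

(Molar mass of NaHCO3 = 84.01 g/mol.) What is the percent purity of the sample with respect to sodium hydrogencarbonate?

79.16 %

n(HCl) per titration = 0.04221 × 0.1651 = 6.969 × 10^-3 mol
n(NaHCO3) in each aliquot = 6.969 × 10^-3 mol (1:1 ratio)
n(NaHCO3) in the whole flask = 6.969 × 10^-3 × 500.0/50.00 = 0.06969 mol
mass of NaHCO3 = 0.06969 × 84.01 = 5.855 g
% NaHCO3 = 5.855 / 7.396 × 100 = 79.16 %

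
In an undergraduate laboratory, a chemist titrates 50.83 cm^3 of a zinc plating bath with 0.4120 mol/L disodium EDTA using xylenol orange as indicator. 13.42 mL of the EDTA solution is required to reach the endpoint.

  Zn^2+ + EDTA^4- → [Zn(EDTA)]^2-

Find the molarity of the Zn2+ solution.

0.1088 mol/L

n(EDTA) = 0.01342 L × 0.4120 mol/L = 5.529 × 10^-3 mol
n(Zn2+) = 5.529 × 10^-3 mol (1:1 mole ratio)
[Zn2+] = 5.529 × 10^-3 mol / 0.05083 L = 0.1088 mol/L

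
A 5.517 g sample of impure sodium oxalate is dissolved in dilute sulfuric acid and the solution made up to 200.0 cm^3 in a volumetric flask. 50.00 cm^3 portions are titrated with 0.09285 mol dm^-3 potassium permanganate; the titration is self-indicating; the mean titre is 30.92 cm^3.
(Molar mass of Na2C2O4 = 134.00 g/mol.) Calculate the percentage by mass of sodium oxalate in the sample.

2 MnO4^- + 5 C2O4^2- + 16 H^+ → 2 Mn^2+ + 10 CO2 + 8 H2O
n(KMnO4) per titration = 0.03092 × 0.09285 = 2.871 × 10^-3 mol
From the 5:2 ratio, n(Na2C2O4) in each aliquot = 5/2 × 2.871 × 10^-3 = 7.177 × 10^-3 mol
n(Na2C2O4) in the whole flask = 7.177 × 10^-3 × 200.0/50.00 = 0.02871 mol
mass of Na2C2O4 = 0.02871 × 134.00 = 3.847 g
% Na2C2O4 = 3.847 / 5.517 × 100 = 69.73 %

69.73 %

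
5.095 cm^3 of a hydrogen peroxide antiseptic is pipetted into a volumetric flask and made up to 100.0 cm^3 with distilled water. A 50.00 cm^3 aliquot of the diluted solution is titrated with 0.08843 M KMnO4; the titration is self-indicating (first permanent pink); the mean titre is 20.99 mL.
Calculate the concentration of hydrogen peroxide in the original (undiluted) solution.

1.822 M

2 MnO4^- + 5 H2O2 + 6 H^+ → 2 Mn^2+ + 5 O2 + 8 H2O
n(KMnO4) = 0.02099 × 0.08843 = 1.856 × 10^-3 mol
From the 5:2 ratio, n(H2O2) in the aliquot = 5/2 × 1.856 × 10^-3 = 4.640 × 10^-3 mol
[H2O2]_dilute = 4.640 × 10^-3 / 0.05000 = 0.09281 mol/L
Dilution factor = 100.0 / 5.095 = 19.63
[H2O2]_stock = 0.09281 × 19.63 = 1.822 mol/L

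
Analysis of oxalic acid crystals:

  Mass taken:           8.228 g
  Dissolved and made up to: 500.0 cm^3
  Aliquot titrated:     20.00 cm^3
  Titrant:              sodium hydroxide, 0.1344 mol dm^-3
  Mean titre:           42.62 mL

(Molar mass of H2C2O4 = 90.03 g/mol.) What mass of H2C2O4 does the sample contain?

H2C2O4 + 2 NaOH → Na2C2O4 + 2 H2O
n(NaOH) per titration = 0.04262 × 0.1344 = 5.728 × 10^-3 mol
From the 1:2 ratio, n(H2C2O4) in each aliquot = 1/2 × 5.728 × 10^-3 = 2.864 × 10^-3 mol
n(H2C2O4) in the whole flask = 2.864 × 10^-3 × 500.0/20.00 = 0.07160 mol
mass of H2C2O4 = 0.07160 × 90.03 = 6.446 g

6.446 g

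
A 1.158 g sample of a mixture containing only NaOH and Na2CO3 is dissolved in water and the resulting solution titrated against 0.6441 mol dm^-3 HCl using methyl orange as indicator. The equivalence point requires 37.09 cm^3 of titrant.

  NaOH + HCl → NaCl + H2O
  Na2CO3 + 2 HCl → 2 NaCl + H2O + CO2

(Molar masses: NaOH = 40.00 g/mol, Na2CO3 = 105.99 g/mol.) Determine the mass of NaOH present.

0.3325 g

n(HCl) = 0.03709 × 0.6441 = 0.02389 mol
Let x = n(NaOH), y = n(Na2CO3).
Titrant: 1x + 2y = 0.02389;  mass: 40.00x + 105.99y = 1.158
Solving, x = 8.313 × 10^-3 mol, y = 7.788 × 10^-3 mol
mass of NaOH = 8.313 × 10^-3 × 40.00 = 0.3325 g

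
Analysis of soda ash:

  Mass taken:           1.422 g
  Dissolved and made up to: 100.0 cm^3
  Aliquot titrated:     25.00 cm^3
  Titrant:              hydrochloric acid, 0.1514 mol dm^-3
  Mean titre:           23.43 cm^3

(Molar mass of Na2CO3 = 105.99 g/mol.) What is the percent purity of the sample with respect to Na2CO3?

Na2CO3 + 2 HCl → 2 NaCl + H2O + CO2
n(HCl) per titration = 0.02343 × 0.1514 = 3.547 × 10^-3 mol
From the 1:2 ratio, n(Na2CO3) in each aliquot = 1/2 × 3.547 × 10^-3 = 1.774 × 10^-3 mol
n(Na2CO3) in the whole flask = 1.774 × 10^-3 × 100.0/25.00 = 7.095 × 10^-3 mol
mass of Na2CO3 = 7.095 × 10^-3 × 105.99 = 0.7520 g
% Na2CO3 = 0.7520 / 1.422 × 100 = 52.88 %

52.88 %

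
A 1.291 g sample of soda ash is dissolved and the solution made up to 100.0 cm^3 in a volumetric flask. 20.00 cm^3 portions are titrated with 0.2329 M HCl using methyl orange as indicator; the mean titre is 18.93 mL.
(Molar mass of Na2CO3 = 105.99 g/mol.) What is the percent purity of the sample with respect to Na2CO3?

Na2CO3 + 2 HCl → 2 NaCl + H2O + CO2
n(HCl) per titration = 0.01893 × 0.2329 = 4.409 × 10^-3 mol
From the 1:2 ratio, n(Na2CO3) in each aliquot = 1/2 × 4.409 × 10^-3 = 2.204 × 10^-3 mol
n(Na2CO3) in the whole flask = 2.204 × 10^-3 × 100.0/20.00 = 0.01102 mol
mass of Na2CO3 = 0.01102 × 105.99 = 1.168 g
% Na2CO3 = 1.168 / 1.291 × 100 = 90.49 %

90.49 %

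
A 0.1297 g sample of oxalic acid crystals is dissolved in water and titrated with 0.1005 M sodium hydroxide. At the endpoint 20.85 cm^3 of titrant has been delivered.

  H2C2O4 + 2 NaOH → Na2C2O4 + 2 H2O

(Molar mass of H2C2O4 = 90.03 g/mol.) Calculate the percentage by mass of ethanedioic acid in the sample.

n(NaOH) = 0.02085 L × 0.1005 mol/L = 2.095 × 10^-3 mol
From the 1:2 ratio, n(H2C2O4) = 1/2 × 2.095 × 10^-3 = 1.048 × 10^-3 mol
mass of H2C2O4 = 1.048 × 10^-3 × 90.03 g/mol = 0.09433 g
% H2C2O4 = 0.09433 / 0.1297 × 100 = 72.73 %

72.73 %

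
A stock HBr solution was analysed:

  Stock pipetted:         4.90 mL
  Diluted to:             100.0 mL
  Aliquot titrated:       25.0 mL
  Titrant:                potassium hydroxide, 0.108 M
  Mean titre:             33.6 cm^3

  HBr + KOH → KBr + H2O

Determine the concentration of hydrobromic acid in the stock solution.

2.96 M

n(KOH) = 0.0336 × 0.108 = 3.63 × 10^-3 mol
n(HBr) in the aliquot = 3.63 × 10^-3 mol (1:1 ratio)
[HBr]_dilute = 3.63 × 10^-3 / 0.0250 = 0.145 mol/L
Dilution factor = 100.0 / 4.90 = 20.41
[HBr]_stock = 0.145 × 20.41 = 2.96 mol/L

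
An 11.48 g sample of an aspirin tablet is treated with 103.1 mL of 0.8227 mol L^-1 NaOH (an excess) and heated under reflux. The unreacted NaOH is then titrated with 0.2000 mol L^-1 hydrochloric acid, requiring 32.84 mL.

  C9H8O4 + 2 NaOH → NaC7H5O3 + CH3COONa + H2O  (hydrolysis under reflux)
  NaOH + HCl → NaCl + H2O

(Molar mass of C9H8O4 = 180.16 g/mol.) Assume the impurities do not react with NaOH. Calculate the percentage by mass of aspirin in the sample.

n(NaOH) added = 0.1031 × 0.8227 = 0.08482 mol
n(HCl) used in back-titration = 0.03284 × 0.2000 = 6.568 × 10^-3 mol
n(NaOH) left over = 6.568 × 10^-3 mol (1:1 ratio)
n(NaOH) consumed by analyte = 0.08482 − 6.568 × 10^-3 = 0.07825 mol
From the 1:2 ratio, n(C9H8O4) = 1/2 × 0.07825 = 0.03913 mol
mass of C9H8O4 = 0.03913 × 180.16 = 7.049 g
% C9H8O4 = 7.049 / 11.48 × 100 = 61.40 %

61.40 %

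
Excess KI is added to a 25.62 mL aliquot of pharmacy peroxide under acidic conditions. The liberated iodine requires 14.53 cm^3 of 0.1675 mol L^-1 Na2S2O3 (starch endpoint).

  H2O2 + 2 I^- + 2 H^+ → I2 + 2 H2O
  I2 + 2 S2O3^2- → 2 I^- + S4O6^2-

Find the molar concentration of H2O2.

0.04750 mol/L

n(S2O3^2-) = 0.01453 × 0.1675 = 2.434 × 10^-3 mol
n(I2) = n(S2O3^2-)/2 = 1.217 × 10^-3 mol
n(H2O2) in the aliquot = 1.217 × 10^-3 mol (1:1 ratio)
[H2O2] = 1.217 × 10^-3 / 0.02562 = 0.04750 mol/L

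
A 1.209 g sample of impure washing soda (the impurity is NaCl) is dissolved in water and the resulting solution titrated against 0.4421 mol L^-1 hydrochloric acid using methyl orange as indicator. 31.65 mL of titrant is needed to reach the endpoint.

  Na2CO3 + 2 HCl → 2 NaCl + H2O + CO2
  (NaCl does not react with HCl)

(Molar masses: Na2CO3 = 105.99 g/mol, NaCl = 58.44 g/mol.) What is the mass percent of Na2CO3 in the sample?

n(HCl) = 0.03165 × 0.4421 = 0.01399 mol
Let x = n(Na2CO3), y = n(NaCl).
Titrant: 2x = 0.01399;  mass: 105.99x + 58.44y = 1.209
Solving, x = 6.996 × 10^-3 mol, y = 7.999 × 10^-3 mol
mass of Na2CO3 = 6.996 × 10^-3 × 105.99 = 0.7415 g
% Na2CO3 = 0.7415 / 1.209 × 100 = 61.33 %

61.33 %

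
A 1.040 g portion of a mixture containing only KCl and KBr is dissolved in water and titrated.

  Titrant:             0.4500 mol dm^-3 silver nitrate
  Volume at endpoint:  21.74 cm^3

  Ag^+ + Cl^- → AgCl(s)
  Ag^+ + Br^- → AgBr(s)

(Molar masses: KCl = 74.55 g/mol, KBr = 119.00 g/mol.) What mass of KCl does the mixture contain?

0.2083 g

n(AgNO3) = 0.02174 × 0.4500 = 9.783 × 10^-3 mol
Let x = n(KCl), y = n(KBr).
Titrant: 1x + 1y = 9.783 × 10^-3;  mass: 74.55x + 119.00y = 1.040
Solving, x = 2.794 × 10^-3 mol, y = 6.989 × 10^-3 mol
mass of KCl = 2.794 × 10^-3 × 74.55 = 0.2083 g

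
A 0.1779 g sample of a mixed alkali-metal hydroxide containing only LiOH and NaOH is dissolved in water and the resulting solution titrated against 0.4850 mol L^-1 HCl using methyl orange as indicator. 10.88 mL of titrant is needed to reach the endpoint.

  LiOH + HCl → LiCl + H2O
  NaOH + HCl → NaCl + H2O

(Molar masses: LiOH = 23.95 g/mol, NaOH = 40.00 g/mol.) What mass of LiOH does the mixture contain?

0.04950 g

n(HCl) = 0.01088 × 0.4850 = 5.277 × 10^-3 mol
Let x = n(LiOH), y = n(NaOH).
Titrant: 1x + 1y = 5.277 × 10^-3;  mass: 23.95x + 40.00y = 0.1779
Solving, x = 2.067 × 10^-3 mol, y = 3.210 × 10^-3 mol
mass of LiOH = 2.067 × 10^-3 × 23.95 = 0.04950 g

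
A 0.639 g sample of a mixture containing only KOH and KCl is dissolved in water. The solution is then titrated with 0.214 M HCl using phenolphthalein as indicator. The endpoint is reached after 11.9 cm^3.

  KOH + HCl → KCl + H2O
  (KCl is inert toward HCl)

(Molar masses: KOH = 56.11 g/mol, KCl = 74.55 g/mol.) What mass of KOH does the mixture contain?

n(HCl) = 0.0119 × 0.214 = 2.55 × 10^-3 mol
Let x = n(KOH), y = n(KCl).
Titrant: 1x = 2.55 × 10^-3;  mass: 56.11x + 74.55y = 0.639
Solving, x = 2.55 × 10^-3 mol, y = 6.65 × 10^-3 mol
mass of KOH = 2.55 × 10^-3 × 56.11 = 0.143 g

0.143 g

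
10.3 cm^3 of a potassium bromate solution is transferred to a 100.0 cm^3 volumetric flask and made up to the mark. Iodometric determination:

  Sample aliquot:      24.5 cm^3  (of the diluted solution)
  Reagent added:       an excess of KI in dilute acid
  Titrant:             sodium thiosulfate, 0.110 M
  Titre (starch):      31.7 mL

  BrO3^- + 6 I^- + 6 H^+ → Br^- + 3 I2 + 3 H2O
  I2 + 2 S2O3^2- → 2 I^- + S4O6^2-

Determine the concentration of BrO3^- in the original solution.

n(S2O3^2-) = 0.0317 × 0.110 = 3.49 × 10^-3 mol
n(I2) = n(S2O3^2-)/2 = 1.74 × 10^-3 mol
From the 1:3 ratio, n(BrO3^-) in the aliquot = 1/3 × 1.74 × 10^-3 = 5.81 × 10^-4 mol
[BrO3^-]_dilute = 5.81 × 10^-4 / 0.0245 = 0.0237 mol/L
[BrO3^-]_original = 0.0237 × 100.0/10.3 = 0.230 mol/L

0.230 M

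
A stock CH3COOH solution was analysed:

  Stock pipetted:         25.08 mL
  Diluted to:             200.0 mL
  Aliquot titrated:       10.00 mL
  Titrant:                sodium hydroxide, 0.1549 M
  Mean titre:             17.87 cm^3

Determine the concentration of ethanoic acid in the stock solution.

CH3COOH + NaOH → CH3COONa + H2O
n(NaOH) = 0.01787 × 0.1549 = 2.768 × 10^-3 mol
n(CH3COOH) in the aliquot = 2.768 × 10^-3 mol (1:1 ratio)
[CH3COOH]_dilute = 2.768 × 10^-3 / 0.01000 = 0.2768 mol/L
Dilution factor = 200.0 / 25.08 = 7.974
[CH3COOH]_stock = 0.2768 × 7.974 = 2.207 mol/L

2.207 M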